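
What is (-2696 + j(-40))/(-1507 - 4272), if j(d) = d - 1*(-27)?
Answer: 2709/5779 ≈ 0.46877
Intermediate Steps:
j(d) = 27 + d (j(d) = d + 27 = 27 + d)
(-2696 + j(-40))/(-1507 - 4272) = (-2696 + (27 - 40))/(-1507 - 4272) = (-2696 - 13)/(-5779) = -2709*(-1/5779) = 2709/5779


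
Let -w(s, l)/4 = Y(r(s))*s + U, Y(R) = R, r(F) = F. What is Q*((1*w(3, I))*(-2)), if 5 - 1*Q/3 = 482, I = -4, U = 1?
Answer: -114480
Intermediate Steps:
w(s, l) = -4 - 4*s² (w(s, l) = -4*(s*s + 1) = -4*(s² + 1) = -4*(1 + s²) = -4 - 4*s²)
Q = -1431 (Q = 15 - 3*482 = 15 - 1446 = -1431)
Q*((1*w(3, I))*(-2)) = -1431*1*(-4 - 4*3²)*(-2) = -1431*1*(-4 - 4*9)*(-2) = -1431*1*(-4 - 36)*(-2) = -1431*1*(-40)*(-2) = -(-57240)*(-2) = -1431*80 = -114480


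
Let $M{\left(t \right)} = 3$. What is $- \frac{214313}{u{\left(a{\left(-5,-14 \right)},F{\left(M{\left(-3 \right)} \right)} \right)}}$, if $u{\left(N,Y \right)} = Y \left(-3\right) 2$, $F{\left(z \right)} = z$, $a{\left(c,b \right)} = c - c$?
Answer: $\frac{214313}{18} \approx 11906.0$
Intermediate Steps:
$a{\left(c,b \right)} = 0$
$u{\left(N,Y \right)} = - 6 Y$ ($u{\left(N,Y \right)} = - 3 Y 2 = - 6 Y$)
$- \frac{214313}{u{\left(a{\left(-5,-14 \right)},F{\left(M{\left(-3 \right)} \right)} \right)}} = - \frac{214313}{\left(-6\right) 3} = - \frac{214313}{-18} = \left(-214313\right) \left(- \frac{1}{18}\right) = \frac{214313}{18}$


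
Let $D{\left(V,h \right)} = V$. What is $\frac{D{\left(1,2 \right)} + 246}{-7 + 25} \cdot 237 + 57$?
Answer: $\frac{19855}{6} \approx 3309.2$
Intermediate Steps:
$\frac{D{\left(1,2 \right)} + 246}{-7 + 25} \cdot 237 + 57 = \frac{1 + 246}{-7 + 25} \cdot 237 + 57 = \frac{247}{18} \cdot 237 + 57 = \frac{19513}{6} + 57 = \frac{19855}{6}$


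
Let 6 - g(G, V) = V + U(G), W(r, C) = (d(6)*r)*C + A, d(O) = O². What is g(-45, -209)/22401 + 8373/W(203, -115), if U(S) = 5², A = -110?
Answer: -1466467/990984870 ≈ -0.0014798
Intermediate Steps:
U(S) = 25
W(r, C) = -110 + 36*C*r (W(r, C) = (6²*r)*C - 110 = (36*r)*C - 110 = 36*C*r - 110 = -110 + 36*C*r)
g(G, V) = -19 - V (g(G, V) = 6 - (V + 25) = 6 - (25 + V) = 6 + (-25 - V) = -19 - V)
g(-45, -209)/22401 + 8373/W(203, -115) = (-19 - 1*(-209))/22401 + 8373/(-110 + 36*(-115)*203) = (-19 + 209)*(1/22401) + 8373/(-110 - 840420) = 190*(1/22401) + 8373/(-840530) = 10/1179 + 8373*(-1/840530) = 10/1179 - 8373/840530 = -1466467/990984870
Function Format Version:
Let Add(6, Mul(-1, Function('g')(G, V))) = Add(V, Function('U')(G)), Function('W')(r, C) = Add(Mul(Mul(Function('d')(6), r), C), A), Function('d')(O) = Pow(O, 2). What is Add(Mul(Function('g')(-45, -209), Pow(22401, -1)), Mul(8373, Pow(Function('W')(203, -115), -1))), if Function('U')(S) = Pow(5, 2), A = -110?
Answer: Rational(-1466467, 990984870) ≈ -0.0014798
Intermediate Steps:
Function('U')(S) = 25
Function('W')(r, C) = Add(-110, Mul(36, C, r)) (Function('W')(r, C) = Add(Mul(Mul(Pow(6, 2), r), C), -110) = Add(Mul(Mul(36, r), C), -110) = Add(Mul(36, C, r), -110) = Add(-110, Mul(36, C, r)))
Function('g')(G, V) = Add(-19, Mul(-1, V)) (Function('g')(G, V) = Add(6, Mul(-1, Add(V, 25))) = Add(6, Mul(-1, Add(25, V))) = Add(6, Add(-25, Mul(-1, V))) = Add(-19, Mul(-1, V)))
Add(Mul(Function('g')(-45, -209), Pow(22401, -1)), Mul(8373, Pow(Function('W')(203, -115), -1))) = Add(Mul(Add(-19, Mul(-1, -209)), Pow(22401, -1)), Mul(8373, Pow(Add(-110, Mul(36, -115, 203)), -1))) = Add(Mul(Add(-19, 209), Rational(1, 22401)), Mul(8373, Pow(Add(-110, -840420), -1))) = Add(Mul(190, Rational(1, 22401)), Mul(8373, Pow(-840530, -1))) = Add(Rational(10, 1179), Mul(8373, Rational(-1, 840530))) = Add(Rational(10, 1179), Rational(-8373, 840530)) = Rational(-1466467, 990984870)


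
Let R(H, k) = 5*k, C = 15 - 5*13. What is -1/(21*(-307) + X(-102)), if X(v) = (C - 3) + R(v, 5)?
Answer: 1/6475 ≈ 0.00015444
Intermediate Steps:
C = -50 (C = 15 - 1*65 = 15 - 65 = -50)
X(v) = -28 (X(v) = (-50 - 3) + 5*5 = -53 + 25 = -28)
-1/(21*(-307) + X(-102)) = -1/(21*(-307) - 28) = -1/(-6447 - 28) = -1/(-6475) = -1*(-1/6475) = 1/6475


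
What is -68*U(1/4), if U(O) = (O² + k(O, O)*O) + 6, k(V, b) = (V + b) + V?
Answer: -425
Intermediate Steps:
k(V, b) = b + 2*V
U(O) = 6 + 4*O² (U(O) = (O² + (O + 2*O)*O) + 6 = (O² + (3*O)*O) + 6 = (O² + 3*O²) + 6 = 4*O² + 6 = 6 + 4*O²)
-68*U(1/4) = -68*(6 + 4*(1/4)²) = -68*(6 + 4*(¼)²) = -68*(6 + 4*(1/16)) = -68*(6 + ¼) = -68*25/4 = -425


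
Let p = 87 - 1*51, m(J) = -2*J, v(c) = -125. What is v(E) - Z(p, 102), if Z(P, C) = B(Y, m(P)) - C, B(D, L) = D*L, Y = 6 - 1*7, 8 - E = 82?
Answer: -95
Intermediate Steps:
E = -74 (E = 8 - 1*82 = 8 - 82 = -74)
Y = -1 (Y = 6 - 7 = -1)
p = 36 (p = 87 - 51 = 36)
Z(P, C) = -C + 2*P (Z(P, C) = -(-2)*P - C = 2*P - C = -C + 2*P)
v(E) - Z(p, 102) = -125 - (-1*102 + 2*36) = -125 - (-102 + 72) = -125 - 1*(-30) = -125 + 30 = -95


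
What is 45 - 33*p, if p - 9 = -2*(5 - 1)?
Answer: 12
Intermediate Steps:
p = 1 (p = 9 - 2*(5 - 1) = 9 - 2*4 = 9 - 8 = 1)
45 - 33*p = 45 - 33*1 = 45 - 33 = 12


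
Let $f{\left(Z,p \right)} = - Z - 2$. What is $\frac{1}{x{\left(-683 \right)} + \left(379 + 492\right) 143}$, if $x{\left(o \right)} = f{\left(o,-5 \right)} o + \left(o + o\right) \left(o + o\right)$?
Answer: $\frac{1}{1525386} \approx 6.5557 \cdot 10^{-7}$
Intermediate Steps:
$f{\left(Z,p \right)} = -2 - Z$
$x{\left(o \right)} = 4 o^{2} + o \left(-2 - o\right)$ ($x{\left(o \right)} = \left(-2 - o\right) o + \left(o + o\right) \left(o + o\right) = o \left(-2 - o\right) + 2 o 2 o = o \left(-2 - o\right) + 4 o^{2} = 4 o^{2} + o \left(-2 - o\right)$)
$\frac{1}{x{\left(-683 \right)} + \left(379 + 492\right) 143} = \frac{1}{- 683 \left(-2 + 3 \left(-683\right)\right) + \left(379 + 492\right) 143} = \frac{1}{- 683 \left(-2 - 2049\right) + 871 \cdot 143} = \frac{1}{\left(-683\right) \left(-2051\right) + 124553} = \frac{1}{1400833 + 124553} = \frac{1}{1525386}$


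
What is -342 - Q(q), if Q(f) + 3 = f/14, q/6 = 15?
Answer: -2418/7 ≈ -345.43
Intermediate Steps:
q = 90 (q = 6*15 = 90)
Q(f) = -3 + f/14
-342 - Q(q) = -342 - (-3 + (1/14)*90) = -342 - (-3 + 45/7) = -342 - 1*24/7 = -342 - 24/7 = -2418/7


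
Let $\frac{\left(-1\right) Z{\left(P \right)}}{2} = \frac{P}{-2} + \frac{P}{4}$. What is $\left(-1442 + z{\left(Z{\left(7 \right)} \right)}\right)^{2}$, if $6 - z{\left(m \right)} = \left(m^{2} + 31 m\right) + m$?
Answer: $\frac{38950081}{16} \approx 2.4344 \cdot 10^{6}$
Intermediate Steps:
$Z{\left(P \right)} = \frac{P}{2}$ ($Z{\left(P \right)} = - 2 \left(\frac{P}{-2} + \frac{P}{4}\right) = - 2 \left(P \left(- \frac{1}{2}\right) + P \frac{1}{4}\right) = - 2 \left(- \frac{P}{2} + \frac{P}{4}\right) = - 2 \left(- \frac{P}{4}\right) = \frac{P}{2}$)
$z{\left(m \right)} = 6 - m^{2} - 32 m$ ($z{\left(m \right)} = 6 - \left(\left(m^{2} + 31 m\right) + m\right) = 6 - \left(m^{2} + 32 m\right) = 6 - m^{2} - 32 m$)
$\left(-1442 + z{\left(Z{\left(7 \right)} \right)}\right)^{2} = \left(-1442 - \left(-6 + \left(\frac{1}{2} \cdot 7\right)^{2} + 32 \cdot \frac{1}{2} \cdot 7\right)\right)^{2} = \left(-1442 - \frac{473}{4}\right)^{2} = \left(- \frac{6241}{4}\right)^{2} = \frac{38950081}{16}$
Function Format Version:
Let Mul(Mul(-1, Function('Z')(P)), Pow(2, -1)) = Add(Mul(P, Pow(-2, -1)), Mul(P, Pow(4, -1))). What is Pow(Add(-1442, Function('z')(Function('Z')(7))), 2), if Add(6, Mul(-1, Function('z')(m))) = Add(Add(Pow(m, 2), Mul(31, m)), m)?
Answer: Rational(38950081, 16) ≈ 2.4344e+6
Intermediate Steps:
Function('Z')(P) = Mul(Rational(1, 2), P) (Function('Z')(P) = Mul(-2, Add(Mul(P, Pow(-2, -1)), Mul(P, Pow(4, -1)))) = Mul(-2, Add(Mul(P, Rational(-1, 2)), Mul(P, Rational(1, 4)))) = Mul(-2, Add(Mul(Rational(-1, 2), P), Mul(Rational(1, 4), P))) = Mul(-2, Mul(Rational(-1, 4), P)) = Mul(Rational(1, 2), P))
Function('z')(m) = Add(6, Mul(-1, Pow(m, 2)), Mul(-32, m)) (Function('z')(m) = Add(6, Mul(-1, Add(Add(Pow(m, 2), Mul(31, m)), m))) = Add(6, Mul(-1, Add(Pow(m, 2), Mul(32, m)))) = Add(6, Add(Mul(-1, Pow(m, 2)), Mul(-32, m))) = Add(6, Mul(-1, Pow(m, 2)), Mul(-32, m)))
Pow(Add(-1442, Function('z')(Function('Z')(7))), 2) = Pow(Add(-1442, Add(6, Mul(-1, Pow(Mul(Rational(1, 2), 7), 2)), Mul(-32, Mul(Rational(1, 2), 7)))), 2) = Pow(Add(-1442, Add(6, Mul(-1, Pow(Rational(7, 2), 2)), Mul(-32, Rational(7, 2)))), 2) = Pow(Add(-1442, Add(6, Mul(-1, Rational(49, 4)), -112)), 2) = Pow(Add(-1442, Add(6, Rational(-49, 4), -112)), 2) = Pow(Add(-1442, Rational(-473, 4)), 2) = Pow(Rational(-6241, 4), 2) = Rational(38950081, 16)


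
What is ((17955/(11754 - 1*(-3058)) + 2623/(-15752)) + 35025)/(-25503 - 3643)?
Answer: -291865313603/242868021968 ≈ -1.2017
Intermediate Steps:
((17955/(11754 - 1*(-3058)) + 2623/(-15752)) + 35025)/(-25503 - 3643) = ((17955/(11754 + 3058) + 2623*(-1/15752)) + 35025)/(-29146) = ((17955/14812 - 2623/15752) + 35025)*(-1/29146) = ((17955*(1/14812) - 2623/15752) + 35025)*(-1/29146) = ((2565/2116 - 2623/15752) + 35025)*(-1/29146) = (8713403/8332808 + 35025)*(-1/29146) = (291865313603/8332808)*(-1/29146) = -291865313603/242868021968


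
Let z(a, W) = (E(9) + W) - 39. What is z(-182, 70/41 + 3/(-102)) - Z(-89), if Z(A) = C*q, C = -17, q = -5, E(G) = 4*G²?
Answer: 281139/1394 ≈ 201.68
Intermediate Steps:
Z(A) = 85 (Z(A) = -17*(-5) = 85)
z(a, W) = 285 + W (z(a, W) = (4*9² + W) - 39 = (4*81 + W) - 39 = (324 + W) - 39 = 285 + W)
z(-182, 70/41 + 3/(-102)) - Z(-89) = (285 + (70/41 + 3/(-102))) - 1*85 = (285 + (70*(1/41) + 3*(-1/102))) - 85 = (285 + (70/41 - 1/34)) - 85 = (285 + 2339/1394) - 85 = 399629/1394 - 85 = 281139/1394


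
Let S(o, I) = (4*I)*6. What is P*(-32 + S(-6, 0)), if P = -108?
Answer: 3456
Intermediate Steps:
S(o, I) = 24*I
P*(-32 + S(-6, 0)) = -108*(-32 + 24*0) = -108*(-32 + 0) = -108*(-32) = 3456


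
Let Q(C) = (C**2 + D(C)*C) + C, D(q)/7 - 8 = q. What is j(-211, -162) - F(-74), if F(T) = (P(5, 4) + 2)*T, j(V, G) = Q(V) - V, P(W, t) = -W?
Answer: 344130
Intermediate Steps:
D(q) = 56 + 7*q
Q(C) = C + C**2 + C*(56 + 7*C) (Q(C) = (C**2 + (56 + 7*C)*C) + C = (C**2 + C*(56 + 7*C)) + C = C + C**2 + C*(56 + 7*C))
j(V, G) = -V + V*(57 + 8*V) (j(V, G) = V*(57 + 8*V) - V = -V + V*(57 + 8*V))
F(T) = -3*T (F(T) = (-1*5 + 2)*T = (-5 + 2)*T = -3*T)
j(-211, -162) - F(-74) = 8*(-211)*(7 - 211) - (-3)*(-74) = 8*(-211)*(-204) - 1*222 = 344352 - 222 = 344130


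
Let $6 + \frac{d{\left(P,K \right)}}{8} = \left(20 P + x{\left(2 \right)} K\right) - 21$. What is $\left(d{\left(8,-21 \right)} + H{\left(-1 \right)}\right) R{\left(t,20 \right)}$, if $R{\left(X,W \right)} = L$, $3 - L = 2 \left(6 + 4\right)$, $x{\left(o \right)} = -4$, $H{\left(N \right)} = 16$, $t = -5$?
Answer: $-29784$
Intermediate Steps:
$L = -17$ ($L = 3 - 2 \left(6 + 4\right) = 3 - 2 \cdot 10 = 3 - 20 = -17$)
$R{\left(X,W \right)} = -17$
$d{\left(P,K \right)} = -216 - 32 K + 160 P$ ($d{\left(P,K \right)} = -48 + 8 \left(\left(20 P - 4 K\right) - 21\right) = -48 + 8 \left(\left(- 4 K + 20 P\right) - 21\right) = -48 + 8 \left(-21 - 4 K + 20 P\right) = -48 - \left(168 - 160 P + 32 K\right) = -216 - 32 K + 160 P$)
$\left(d{\left(8,-21 \right)} + H{\left(-1 \right)}\right) R{\left(t,20 \right)} = \left(\left(-216 - -672 + 160 \cdot 8\right) + 16\right) \left(-17\right) = \left(\left(-216 + 672 + 1280\right) + 16\right) \left(-17\right) = \left(1736 + 16\right) \left(-17\right) = 1752 \left(-17\right) = -29784$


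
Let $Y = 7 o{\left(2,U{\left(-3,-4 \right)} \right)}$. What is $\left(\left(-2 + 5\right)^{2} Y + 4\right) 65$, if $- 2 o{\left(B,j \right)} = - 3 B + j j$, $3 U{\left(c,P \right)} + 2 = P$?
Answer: $4355$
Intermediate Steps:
$U{\left(c,P \right)} = - \frac{2}{3} + \frac{P}{3}$
$o{\left(B,j \right)} = - \frac{j^{2}}{2} + \frac{3 B}{2}$ ($o{\left(B,j \right)} = - \frac{- 3 B + j j}{2} = - \frac{- 3 B + j^{2}}{2} = - \frac{j^{2} - 3 B}{2} = - \frac{j^{2}}{2} + \frac{3 B}{2}$)
$Y = 7$ ($Y = 7 \left(- \frac{\left(- \frac{2}{3} + \frac{1}{3} \left(-4\right)\right)^{2}}{2} + \frac{3}{2} \cdot 2\right) = 7 \left(- \frac{\left(- \frac{2}{3} - \frac{4}{3}\right)^{2}}{2} + 3\right) = 7 \left(- \frac{\left(-2\right)^{2}}{2} + 3\right) = 7 \left(\left(- \frac{1}{2}\right) 4 + 3\right) = 7 \left(-2 + 3\right) = 7 \cdot 1 = 7$)
$\left(\left(-2 + 5\right)^{2} Y + 4\right) 65 = \left(\left(-2 + 5\right)^{2} \cdot 7 + 4\right) 65 = \left(3^{2} \cdot 7 + 4\right) 65 = \left(9 \cdot 7 + 4\right) 65 = \left(63 + 4\right) 65 = 67 \cdot 65 = 4355$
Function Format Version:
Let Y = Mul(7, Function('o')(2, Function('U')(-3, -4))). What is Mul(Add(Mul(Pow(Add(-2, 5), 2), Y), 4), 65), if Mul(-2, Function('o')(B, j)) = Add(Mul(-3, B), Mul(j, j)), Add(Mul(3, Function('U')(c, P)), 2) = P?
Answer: 4355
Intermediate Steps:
Function('U')(c, P) = Add(Rational(-2, 3), Mul(Rational(1, 3), P))
Function('o')(B, j) = Add(Mul(Rational(-1, 2), Pow(j, 2)), Mul(Rational(3, 2), B)) (Function('o')(B, j) = Mul(Rational(-1, 2), Add(Mul(-3, B), Mul(j, j))) = Mul(Rational(-1, 2), Add(Mul(-3, B), Pow(j, 2))) = Mul(Rational(-1, 2), Add(Pow(j, 2), Mul(-3, B))) = Add(Mul(Rational(-1, 2), Pow(j, 2)), Mul(Rational(3, 2), B)))
Y = 7 (Y = Mul(7, Add(Mul(Rational(-1, 2), Pow(Add(Rational(-2, 3), Mul(Rational(1, 3), -4)), 2)), Mul(Rational(3, 2), 2))) = Mul(7, Add(Mul(Rational(-1, 2), Pow(Add(Rational(-2, 3), Rational(-4, 3)), 2)), 3)) = Mul(7, Add(Mul(Rational(-1, 2), Pow(-2, 2)), 3)) = Mul(7, Add(Mul(Rational(-1, 2), 4), 3)) = Mul(7, Add(-2, 3)) = Mul(7, 1) = 7)
Mul(Add(Mul(Pow(Add(-2, 5), 2), Y), 4), 65) = Mul(Add(Mul(Pow(Add(-2, 5), 2), 7), 4), 65) = Mul(Add(Mul(Pow(3, 2), 7), 4), 65) = Mul(Add(Mul(9, 7), 4), 65) = Mul(Add(63, 4), 65) = Mul(67, 65) = 4355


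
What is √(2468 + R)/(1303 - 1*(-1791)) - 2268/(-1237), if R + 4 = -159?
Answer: 2268/1237 + √2305/3094 ≈ 1.8490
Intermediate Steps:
R = -163 (R = -4 - 159 = -163)
√(2468 + R)/(1303 - 1*(-1791)) - 2268/(-1237) = √(2468 - 163)/(1303 - 1*(-1791)) - 2268/(-1237) = √2305/(1303 + 1791) - 2268*(-1/1237) = √2305/3094 + 2268/1237 = 2268/1237 + √2305/3094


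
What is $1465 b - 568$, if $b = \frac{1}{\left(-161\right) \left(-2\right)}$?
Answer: $- \frac{181431}{322} \approx -563.45$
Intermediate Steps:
$b = \frac{1}{322} \approx 0.0031056$
$1465 b - 568 = 1465 \cdot \frac{1}{322} - 568 = \frac{1465}{322} - 568 = - \frac{181431}{322}$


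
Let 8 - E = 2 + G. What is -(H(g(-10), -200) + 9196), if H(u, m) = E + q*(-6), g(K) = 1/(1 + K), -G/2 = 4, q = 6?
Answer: -9174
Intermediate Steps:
G = -8 (G = -2*4 = -8)
E = 14 (E = 8 - (2 - 8) = 8 - 1*(-6) = 8 + 6 = 14)
H(u, m) = -22 (H(u, m) = 14 + 6*(-6) = 14 - 36 = -22)
-(H(g(-10), -200) + 9196) = -(-22 + 9196) = -1*9174 = -9174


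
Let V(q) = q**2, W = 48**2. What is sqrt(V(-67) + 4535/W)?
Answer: sqrt(10347191)/48 ≈ 67.015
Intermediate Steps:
W = 2304
sqrt(V(-67) + 4535/W) = sqrt((-67)**2 + 4535/2304) = sqrt(4489 + 4535*(1/2304)) = sqrt(4489 + 4535/2304) = sqrt(10347191/2304) = sqrt(10347191)/48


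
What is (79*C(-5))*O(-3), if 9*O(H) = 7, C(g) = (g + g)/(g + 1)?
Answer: 2765/18 ≈ 153.61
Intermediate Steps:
C(g) = 2*g/(1 + g) (C(g) = (2*g)/(1 + g) = 2*g/(1 + g))
O(H) = 7/9 (O(H) = (⅑)*7 = 7/9)
(79*C(-5))*O(-3) = (79*(2*(-5)/(1 - 5)))*(7/9) = (79*(2*(-5)/(-4)))*(7/9) = (79*(2*(-5)*(-¼)))*(7/9) = (79*(5/2))*(7/9) = (395/2)*(7/9) = 2765/18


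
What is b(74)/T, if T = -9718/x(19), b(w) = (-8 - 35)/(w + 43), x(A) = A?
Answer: 19/26442 ≈ 0.00071855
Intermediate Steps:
b(w) = -43/(43 + w)
T = -9718/19 ≈ -511.47
b(74)/T = (-43/(43 + 74))/(-9718/19) = -43/117*(-19/9718) = 19/26442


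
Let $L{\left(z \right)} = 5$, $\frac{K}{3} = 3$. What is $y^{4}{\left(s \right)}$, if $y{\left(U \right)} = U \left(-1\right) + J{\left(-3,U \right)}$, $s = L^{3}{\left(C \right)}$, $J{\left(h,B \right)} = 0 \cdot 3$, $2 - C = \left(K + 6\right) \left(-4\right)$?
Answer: $244140625$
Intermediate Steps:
$K = 9$ ($K = 3 \cdot 3 = 9$)
$C = 62$ ($C = 2 - \left(9 + 6\right) \left(-4\right) = 2 - 15 \left(-4\right) = 2 - -60 = 2 + 60 = 62$)
$J{\left(h,B \right)} = 0$
$s = 125$ ($s = 5^{3} = 125$)
$y{\left(U \right)} = - U$ ($y{\left(U \right)} = U \left(-1\right) + 0 = - U + 0 = - U$)
$y^{4}{\left(s \right)} = \left(\left(-1\right) 125\right)^{4} = \left(-125\right)^{4} = 244140625$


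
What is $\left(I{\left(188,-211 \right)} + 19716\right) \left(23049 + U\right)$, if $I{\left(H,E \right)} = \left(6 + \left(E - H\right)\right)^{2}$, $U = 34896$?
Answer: $10091990925$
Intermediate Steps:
$I{\left(H,E \right)} = \left(6 + E - H\right)^{2}$
$\left(I{\left(188,-211 \right)} + 19716\right) \left(23049 + U\right) = \left(\left(6 - 211 - 188\right)^{2} + 19716\right) \left(23049 + 34896\right) = \left(\left(6 - 211 - 188\right)^{2} + 19716\right) 57945 = \left(\left(-393\right)^{2} + 19716\right) 57945 = \left(154449 + 19716\right) 57945 = 174165 \cdot 57945 = 10091990925$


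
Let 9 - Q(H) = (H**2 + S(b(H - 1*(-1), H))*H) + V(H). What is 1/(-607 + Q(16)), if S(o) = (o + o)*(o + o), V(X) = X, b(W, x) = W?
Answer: -1/19366 ≈ -5.1637e-5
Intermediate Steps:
S(o) = 4*o**2 (S(o) = (2*o)*(2*o) = 4*o**2)
Q(H) = 9 - H - H**2 - 4*H*(1 + H)**2 (Q(H) = 9 - ((H**2 + (4*(H - 1*(-1))**2)*H) + H) = 9 - ((H**2 + (4*(H + 1)**2)*H) + H) = 9 - ((H**2 + (4*(1 + H)**2)*H) + H) = 9 - ((H**2 + 4*H*(1 + H)**2) + H) = 9 - (H + H**2 + 4*H*(1 + H)**2) = 9 + (-H - H**2 - 4*H*(1 + H)**2) = 9 - H - H**2 - 4*H*(1 + H)**2)
1/(-607 + Q(16)) = 1/(-607 + (9 - 1*16 - 1*16**2 - 4*16*(1 + 16)**2)) = 1/(-607 + (9 - 16 - 1*256 - 4*16*17**2)) = 1/(-607 + (9 - 16 - 256 - 4*16*289)) = 1/(-607 + (9 - 16 - 256 - 18496)) = 1/(-607 - 18759) = 1/(-19366) = -1/19366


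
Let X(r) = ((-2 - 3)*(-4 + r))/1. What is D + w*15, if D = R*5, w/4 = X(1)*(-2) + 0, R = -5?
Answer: -1825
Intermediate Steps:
X(r) = 20 - 5*r (X(r) = -5*(-4 + r)*1 = (20 - 5*r)*1 = 20 - 5*r)
w = -120 (w = 4*((20 - 5*1)*(-2) + 0) = 4*((20 - 5)*(-2) + 0) = 4*(15*(-2) + 0) = 4*(-30 + 0) = 4*(-30) = -120)
D = -25 (D = -5*5 = -25)
D + w*15 = -25 - 120*15 = -25 - 1800 = -1825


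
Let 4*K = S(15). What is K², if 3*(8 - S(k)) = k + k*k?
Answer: 324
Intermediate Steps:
S(k) = 8 - k/3 - k²/3 (S(k) = 8 - (k + k*k)/3 = 8 - (k + k²)/3 = 8 + (-k/3 - k²/3) = 8 - k/3 - k²/3)
K = -18 (K = (8 - ⅓*15 - ⅓*15²)/4 = (8 - 5 - ⅓*225)/4 = (8 - 5 - 75)/4 = (¼)*(-72) = -18)
K² = (-18)² = 324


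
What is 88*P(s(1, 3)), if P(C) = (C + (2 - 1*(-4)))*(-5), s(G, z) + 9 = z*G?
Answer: 0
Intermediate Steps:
s(G, z) = -9 + G*z (s(G, z) = -9 + z*G = -9 + G*z)
P(C) = -30 - 5*C (P(C) = (C + (2 + 4))*(-5) = (C + 6)*(-5) = (6 + C)*(-5) = -30 - 5*C)
88*P(s(1, 3)) = 88*(-30 - 5*(-9 + 1*3)) = 88*(-30 - 5*(-9 + 3)) = 88*(-30 - 5*(-6)) = 88*(-30 + 30) = 88*0 = 0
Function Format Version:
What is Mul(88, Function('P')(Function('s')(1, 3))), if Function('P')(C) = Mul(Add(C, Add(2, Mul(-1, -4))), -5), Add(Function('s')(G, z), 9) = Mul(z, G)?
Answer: 0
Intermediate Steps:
Function('s')(G, z) = Add(-9, Mul(G, z)) (Function('s')(G, z) = Add(-9, Mul(z, G)) = Add(-9, Mul(G, z)))
Function('P')(C) = Add(-30, Mul(-5, C)) (Function('P')(C) = Mul(Add(C, Add(2, 4)), -5) = Mul(Add(C, 6), -5) = Mul(Add(6, C), -5) = Add(-30, Mul(-5, C)))
Mul(88, Function('P')(Function('s')(1, 3))) = Mul(88, Add(-30, Mul(-5, Add(-9, Mul(1, 3))))) = Mul(88, Add(-30, Mul(-5, Add(-9, 3)))) = Mul(88, Add(-30, Mul(-5, -6))) = Mul(88, Add(-30, 30)) = Mul(88, 0) = 0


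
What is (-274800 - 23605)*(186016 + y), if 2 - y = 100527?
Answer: -25510941855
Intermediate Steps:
y = -100525 (y = 2 - 1*100527 = 2 - 100527 = -100525)
(-274800 - 23605)*(186016 + y) = (-274800 - 23605)*(186016 - 100525) = -298405*85491 = -25510941855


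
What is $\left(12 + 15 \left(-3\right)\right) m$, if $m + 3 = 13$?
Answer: $-330$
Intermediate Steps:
$m = 10$ ($m = -3 + 13 = 10$)
$\left(12 + 15 \left(-3\right)\right) m = \left(12 + 15 \left(-3\right)\right) 10 = \left(12 - 45\right) 10 = \left(-33\right) 10 = -330$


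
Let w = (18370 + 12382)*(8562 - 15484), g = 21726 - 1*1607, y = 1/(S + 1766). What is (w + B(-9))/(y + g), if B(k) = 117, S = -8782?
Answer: -1493462432632/141154903 ≈ -10580.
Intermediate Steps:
y = -1/7016 (y = 1/(-8782 + 1766) = 1/(-7016) = -1/7016 ≈ -0.00014253)
g = 20119 (g = 21726 - 1607 = 20119)
w = -212865344 (w = 30752*(-6922) = -212865344)
(w + B(-9))/(y + g) = (-212865344 + 117)/(-1/7016 + 20119) = -212865227/141154903/7016 = -212865227*7016/141154903 = -1493462432632/141154903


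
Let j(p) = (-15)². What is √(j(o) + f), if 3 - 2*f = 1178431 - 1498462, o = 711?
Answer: √160242 ≈ 400.30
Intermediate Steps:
j(p) = 225
f = 160017 (f = 3/2 - (1178431 - 1498462)/2 = 3/2 - ½*(-320031) = 3/2 + 320031/2 = 160017)
√(j(o) + f) = √(225 + 160017) = √160242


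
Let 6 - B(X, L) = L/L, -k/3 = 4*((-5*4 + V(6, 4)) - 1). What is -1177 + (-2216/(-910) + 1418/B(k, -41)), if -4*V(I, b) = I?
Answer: -405389/455 ≈ -890.96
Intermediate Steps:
V(I, b) = -I/4
k = 270 (k = -12*((-5*4 - ¼*6) - 1) = -12*((-20 - 3/2) - 1) = -12*(-43/2 - 1) = -12*(-45)/2 = -3*(-90) = 270)
B(X, L) = 5 (B(X, L) = 6 - L/L = 6 - 1*1 = 6 - 1 = 5)
-1177 + (-2216/(-910) + 1418/B(k, -41)) = -1177 + (-2216/(-910) + 1418/5) = -1177 + (-2216*(-1/910) + 1418*(⅕)) = -1177 + (1108/455 + 1418/5) = -1177 + 130146/455 = -405389/455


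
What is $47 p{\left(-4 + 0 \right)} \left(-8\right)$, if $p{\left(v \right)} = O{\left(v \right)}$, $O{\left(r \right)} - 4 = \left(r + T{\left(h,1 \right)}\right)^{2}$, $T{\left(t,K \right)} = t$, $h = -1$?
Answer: $-10904$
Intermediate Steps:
$O{\left(r \right)} = 4 + \left(-1 + r\right)^{2}$ ($O{\left(r \right)} = 4 + \left(r - 1\right)^{2} = 4 + \left(-1 + r\right)^{2}$)
$p{\left(v \right)} = 4 + \left(-1 + v\right)^{2}$
$47 p{\left(-4 + 0 \right)} \left(-8\right) = 47 \left(4 + \left(-1 + \left(-4 + 0\right)\right)^{2}\right) \left(-8\right) = 47 \left(4 + \left(-1 - 4\right)^{2}\right) \left(-8\right) = 47 \left(4 + \left(-5\right)^{2}\right) \left(-8\right) = 47 \left(4 + 25\right) \left(-8\right) = 47 \cdot 29 \left(-8\right) = 1363 \left(-8\right) = -10904$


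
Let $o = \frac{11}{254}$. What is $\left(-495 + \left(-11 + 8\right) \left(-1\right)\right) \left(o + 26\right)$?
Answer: $- \frac{1627290}{127} \approx -12813.0$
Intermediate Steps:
$o = \frac{11}{254}$ ($o = 11 \cdot \frac{1}{254} = \frac{11}{254} \approx 0.043307$)
$\left(-495 + \left(-11 + 8\right) \left(-1\right)\right) \left(o + 26\right) = \left(-495 + \left(-11 + 8\right) \left(-1\right)\right) \left(\frac{11}{254} + 26\right) = \left(-495 - -3\right) \frac{6615}{254} = \left(-495 + 3\right) \frac{6615}{254} = \left(-492\right) \frac{6615}{254} = - \frac{1627290}{127}$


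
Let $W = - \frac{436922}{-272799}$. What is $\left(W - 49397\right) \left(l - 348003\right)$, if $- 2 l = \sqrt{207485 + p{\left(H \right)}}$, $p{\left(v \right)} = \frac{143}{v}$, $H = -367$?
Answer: $\frac{521038415870427}{30311} + \frac{13475015281 \sqrt{6986473671}}{100117233} \approx 1.7201 \cdot 10^{10}$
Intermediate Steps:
$W = \frac{436922}{272799}$ ($W = \left(-436922\right) \left(- \frac{1}{272799}\right) = \frac{436922}{272799} \approx 1.6016$)
$l = - \frac{\sqrt{6986473671}}{367}$ ($l = - \frac{\sqrt{207485 + \frac{143}{-367}}}{2} = - \frac{\sqrt{207485 + 143 \left(- \frac{1}{367}\right)}}{2} = - \frac{\sqrt{207485 - \frac{143}{367}}}{2} = - \frac{\sqrt{\frac{76146852}{367}}}{2} = - \frac{\frac{2}{367} \sqrt{6986473671}}{2} = - \frac{\sqrt{6986473671}}{367} \approx -227.75$)
$\left(W - 49397\right) \left(l - 348003\right) = \left(\frac{436922}{272799} - 49397\right) \left(- \frac{\sqrt{6986473671}}{367} - 348003\right) = - \frac{13475015281 \left(-348003 - \frac{\sqrt{6986473671}}{367}\right)}{272799} = \frac{521038415870427}{30311} + \frac{13475015281 \sqrt{6986473671}}{100117233}$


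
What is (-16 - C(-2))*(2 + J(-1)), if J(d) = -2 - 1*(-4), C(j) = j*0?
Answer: -64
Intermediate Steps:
C(j) = 0
J(d) = 2 (J(d) = -2 + 4 = 2)
(-16 - C(-2))*(2 + J(-1)) = (-16 - 1*0)*(2 + 2) = (-16 + 0)*4 = -16*4 = -64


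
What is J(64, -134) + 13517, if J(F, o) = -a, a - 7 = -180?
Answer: 13690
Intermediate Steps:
a = -173 (a = 7 - 180 = -173)
J(F, o) = 173 (J(F, o) = -1*(-173) = 173)
J(64, -134) + 13517 = 173 + 13517 = 13690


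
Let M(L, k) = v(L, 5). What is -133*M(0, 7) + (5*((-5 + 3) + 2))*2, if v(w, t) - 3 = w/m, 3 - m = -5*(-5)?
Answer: -399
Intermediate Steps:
m = -22 (m = 3 - (-5)*(-5) = 3 - 1*25 = 3 - 25 = -22)
v(w, t) = 3 - w/22 (v(w, t) = 3 + w/(-22) = 3 + w*(-1/22) = 3 - w/22)
M(L, k) = 3 - L/22
-133*M(0, 7) + (5*((-5 + 3) + 2))*2 = -133*(3 - 1/22*0) + (5*((-5 + 3) + 2))*2 = -133*(3 + 0) + (5*(-2 + 2))*2 = -133*3 + (5*0)*2 = -399 + 0*2 = -399 + 0 = -399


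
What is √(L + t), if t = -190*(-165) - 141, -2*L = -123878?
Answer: 2*√23287 ≈ 305.20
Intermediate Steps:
L = 61939 (L = -½*(-123878) = 61939)
t = 31209 (t = 31350 - 141 = 31209)
√(L + t) = √(61939 + 31209) = √93148 = 2*√23287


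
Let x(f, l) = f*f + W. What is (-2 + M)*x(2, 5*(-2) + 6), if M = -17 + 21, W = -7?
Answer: -6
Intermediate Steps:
M = 4
x(f, l) = -7 + f**2 (x(f, l) = f*f - 7 = f**2 - 7 = -7 + f**2)
(-2 + M)*x(2, 5*(-2) + 6) = (-2 + 4)*(-7 + 2**2) = 2*(-7 + 4) = 2*(-3) = -6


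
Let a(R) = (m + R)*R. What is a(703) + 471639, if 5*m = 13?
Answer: 4838379/5 ≈ 9.6768e+5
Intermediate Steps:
m = 13/5 (m = (1/5)*13 = 13/5 ≈ 2.6000)
a(R) = R*(13/5 + R) (a(R) = (13/5 + R)*R = R*(13/5 + R))
a(703) + 471639 = (1/5)*703*(13 + 5*703) + 471639 = (1/5)*703*(13 + 3515) + 471639 = (1/5)*703*3528 + 471639 = 2480184/5 + 471639 = 4838379/5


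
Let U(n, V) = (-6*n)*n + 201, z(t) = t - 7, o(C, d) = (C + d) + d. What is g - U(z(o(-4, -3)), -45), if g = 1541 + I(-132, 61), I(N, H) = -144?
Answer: 2930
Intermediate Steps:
o(C, d) = C + 2*d
z(t) = -7 + t
U(n, V) = 201 - 6*n² (U(n, V) = -6*n² + 201 = 201 - 6*n²)
g = 1397 (g = 1541 - 144 = 1397)
g - U(z(o(-4, -3)), -45) = 1397 - (201 - 6*(-7 + (-4 + 2*(-3)))²) = 1397 - (201 - 6*(-7 + (-4 - 6))²) = 1397 - (201 - 6*(-7 - 10)²) = 1397 - (201 - 6*(-17)²) = 1397 - (201 - 6*289) = 1397 - (201 - 1734) = 1397 - 1*(-1533) = 1397 + 1533 = 2930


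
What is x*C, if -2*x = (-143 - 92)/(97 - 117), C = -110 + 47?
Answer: 2961/8 ≈ 370.13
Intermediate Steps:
C = -63
x = -47/8 (x = -(-143 - 92)/(2*(97 - 117)) = -(-235)/(2*(-20)) = -(-235)*(-1)/(2*20) = -½*47/4 = -47/8 ≈ -5.8750)
x*C = -47/8*(-63) = 2961/8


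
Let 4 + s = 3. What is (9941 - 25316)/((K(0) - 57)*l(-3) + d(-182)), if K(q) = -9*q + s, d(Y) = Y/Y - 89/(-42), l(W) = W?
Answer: -645750/7439 ≈ -86.806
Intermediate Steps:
s = -1 (s = -4 + 3 = -1)
d(Y) = 131/42 (d(Y) = 1 - 89*(-1/42) = 1 + 89/42 = 131/42)
K(q) = -1 - 9*q (K(q) = -9*q - 1 = -1 - 9*q)
(9941 - 25316)/((K(0) - 57)*l(-3) + d(-182)) = (9941 - 25316)/(((-1 - 9*0) - 57)*(-3) + 131/42) = -15375/(((-1 + 0) - 57)*(-3) + 131/42) = -15375/((-1 - 57)*(-3) + 131/42) = -15375/(-58*(-3) + 131/42) = -15375/(174 + 131/42) = -15375/7439/42 = -15375*42/7439 = -645750/7439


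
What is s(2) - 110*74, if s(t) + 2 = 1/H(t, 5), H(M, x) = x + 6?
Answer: -89561/11 ≈ -8141.9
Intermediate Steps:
H(M, x) = 6 + x
s(t) = -21/11 (s(t) = -2 + 1/(6 + 5) = -2 + 1/11 = -21/11)
s(2) - 110*74 = -21/11 - 110*74 = -21/11 - 8140 = -89561/11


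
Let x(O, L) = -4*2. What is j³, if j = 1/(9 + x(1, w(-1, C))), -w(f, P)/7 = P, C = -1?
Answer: 1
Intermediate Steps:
w(f, P) = -7*P
x(O, L) = -8
j = 1 (j = 1/(9 - 8) = 1/1 = 1)
j³ = 1³ = 1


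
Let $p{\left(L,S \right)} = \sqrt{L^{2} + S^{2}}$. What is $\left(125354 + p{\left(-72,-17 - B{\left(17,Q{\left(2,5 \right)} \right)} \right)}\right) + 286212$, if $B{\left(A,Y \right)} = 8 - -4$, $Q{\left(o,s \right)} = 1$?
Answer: $411566 + 5 \sqrt{241} \approx 4.1164 \cdot 10^{5}$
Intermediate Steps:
$B{\left(A,Y \right)} = 12$ ($B{\left(A,Y \right)} = 8 + 4 = 12$)
$\left(125354 + p{\left(-72,-17 - B{\left(17,Q{\left(2,5 \right)} \right)} \right)}\right) + 286212 = \left(125354 + \sqrt{\left(-72\right)^{2} + \left(-17 - 12\right)^{2}}\right) + 286212 = \left(125354 + \sqrt{5184 + \left(-17 - 12\right)^{2}}\right) + 286212 = \left(125354 + \sqrt{5184 + \left(-29\right)^{2}}\right) + 286212 = \left(125354 + \sqrt{5184 + 841}\right) + 286212 = \left(125354 + \sqrt{6025}\right) + 286212 = \left(125354 + 5 \sqrt{241}\right) + 286212 = 411566 + 5 \sqrt{241}$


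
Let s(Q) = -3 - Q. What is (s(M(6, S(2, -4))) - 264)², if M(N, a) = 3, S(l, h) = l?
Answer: 72900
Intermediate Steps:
(s(M(6, S(2, -4))) - 264)² = ((-3 - 1*3) - 264)² = ((-3 - 3) - 264)² = (-6 - 264)² = (-270)² = 72900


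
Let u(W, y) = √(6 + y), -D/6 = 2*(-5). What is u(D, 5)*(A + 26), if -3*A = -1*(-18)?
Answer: 20*√11 ≈ 66.333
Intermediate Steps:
D = 60 (D = -12*(-5) = -6*(-10) = 60)
A = -6 (A = -(-1)*(-18)/3 = -⅓*18 = -6)
u(D, 5)*(A + 26) = √(6 + 5)*(-6 + 26) = √11*20 = 20*√11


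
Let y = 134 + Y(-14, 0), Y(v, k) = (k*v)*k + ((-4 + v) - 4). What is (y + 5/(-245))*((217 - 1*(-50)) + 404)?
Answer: 3681777/49 ≈ 75138.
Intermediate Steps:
Y(v, k) = -8 + v + v*k² (Y(v, k) = v*k² + (-8 + v) = -8 + v + v*k²)
y = 112 (y = 134 + (-8 - 14 - 14*0²) = 134 + (-8 - 14 - 14*0) = 134 + (-8 - 14 + 0) = 134 - 22 = 112)
(y + 5/(-245))*((217 - 1*(-50)) + 404) = (112 + 5/(-245))*((217 - 1*(-50)) + 404) = (112 + 5*(-1/245))*((217 + 50) + 404) = (112 - 1/49)*(267 + 404) = (5487/49)*671 = 3681777/49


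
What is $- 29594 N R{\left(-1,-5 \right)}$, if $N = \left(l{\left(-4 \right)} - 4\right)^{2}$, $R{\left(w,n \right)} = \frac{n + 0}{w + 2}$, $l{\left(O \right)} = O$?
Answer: $9470080$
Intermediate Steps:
$R{\left(w,n \right)} = \frac{n}{2 + w}$
$N = 64$ ($N = \left(-4 - 4\right)^{2} = \left(-8\right)^{2} = 64$)
$- 29594 N R{\left(-1,-5 \right)} = - 29594 \cdot 64 \left(- \frac{5}{2 - 1}\right) = - 29594 \cdot 64 \left(- \frac{5}{1}\right) = - 29594 \cdot 64 \left(\left(-5\right) 1\right) = - 29594 \cdot 64 \left(-5\right) = \left(-29594\right) \left(-320\right) = 9470080$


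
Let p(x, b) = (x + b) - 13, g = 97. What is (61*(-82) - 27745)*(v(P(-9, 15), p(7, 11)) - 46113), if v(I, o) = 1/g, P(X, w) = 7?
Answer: 146476021120/97 ≈ 1.5101e+9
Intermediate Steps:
p(x, b) = -13 + b + x (p(x, b) = (b + x) - 13 = -13 + b + x)
v(I, o) = 1/97
(61*(-82) - 27745)*(v(P(-9, 15), p(7, 11)) - 46113) = (61*(-82) - 27745)*(1/97 - 46113) = (-5002 - 27745)*(-4472960/97) = -32747*(-4472960/97) = 146476021120/97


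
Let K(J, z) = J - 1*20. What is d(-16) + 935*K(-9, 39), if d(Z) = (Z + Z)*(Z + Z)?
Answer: -26091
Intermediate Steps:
K(J, z) = -20 + J (K(J, z) = J - 20 = -20 + J)
d(Z) = 4*Z² (d(Z) = (2*Z)*(2*Z) = 4*Z²)
d(-16) + 935*K(-9, 39) = 4*(-16)² + 935*(-20 - 9) = 4*256 + 935*(-29) = 1024 - 27115 = -26091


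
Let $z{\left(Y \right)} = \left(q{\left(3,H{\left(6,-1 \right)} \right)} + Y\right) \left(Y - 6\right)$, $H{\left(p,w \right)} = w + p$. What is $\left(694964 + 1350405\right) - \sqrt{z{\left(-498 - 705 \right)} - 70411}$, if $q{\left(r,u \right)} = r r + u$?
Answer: $2045369 - \sqrt{1367090} \approx 2.0442 \cdot 10^{6}$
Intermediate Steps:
$H{\left(p,w \right)} = p + w$
$q{\left(r,u \right)} = u + r^{2}$ ($q{\left(r,u \right)} = r^{2} + u = u + r^{2}$)
$z{\left(Y \right)} = \left(-6 + Y\right) \left(14 + Y\right)$ ($z{\left(Y \right)} = \left(\left(\left(6 - 1\right) + 3^{2}\right) + Y\right) \left(Y - 6\right) = \left(\left(5 + 9\right) + Y\right) \left(-6 + Y\right) = \left(14 + Y\right) \left(-6 + Y\right) = \left(-6 + Y\right) \left(14 + Y\right)$)
$\left(694964 + 1350405\right) - \sqrt{z{\left(-498 - 705 \right)} - 70411} = \left(694964 + 1350405\right) - \sqrt{\left(-84 + \left(-498 - 705\right)^{2} + 8 \left(-498 - 705\right)\right) - 70411} = 2045369 - \sqrt{\left(-84 + \left(-498 - 705\right)^{2} + 8 \left(-498 - 705\right)\right) - 70411} = 2045369 - \sqrt{\left(-84 + \left(-1203\right)^{2} + 8 \left(-1203\right)\right) - 70411} = 2045369 - \sqrt{\left(-84 + 1447209 - 9624\right) - 70411} = 2045369 - \sqrt{1437501 - 70411} = 2045369 - \sqrt{1367090}$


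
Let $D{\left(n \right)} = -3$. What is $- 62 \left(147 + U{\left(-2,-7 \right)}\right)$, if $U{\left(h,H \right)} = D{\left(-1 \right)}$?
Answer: $-8928$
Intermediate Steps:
$U{\left(h,H \right)} = -3$
$- 62 \left(147 + U{\left(-2,-7 \right)}\right) = - 62 \left(147 - 3\right) = \left(-62\right) 144 = -8928$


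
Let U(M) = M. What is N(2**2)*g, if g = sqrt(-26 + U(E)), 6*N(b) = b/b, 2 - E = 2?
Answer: I*sqrt(26)/6 ≈ 0.84984*I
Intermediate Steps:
E = 0 (E = 2 - 1*2 = 2 - 2 = 0)
N(b) = 1/6 (N(b) = (b/b)/6 = (1/6)*1 = 1/6)
g = I*sqrt(26) (g = sqrt(-26 + 0) = sqrt(-26) = I*sqrt(26) ≈ 5.099*I)
N(2**2)*g = (I*sqrt(26))/6 = I*sqrt(26)/6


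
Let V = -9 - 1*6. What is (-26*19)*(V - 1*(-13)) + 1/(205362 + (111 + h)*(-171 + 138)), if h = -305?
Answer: 209222833/211764 ≈ 988.00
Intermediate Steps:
V = -15 (V = -9 - 6 = -15)
(-26*19)*(V - 1*(-13)) + 1/(205362 + (111 + h)*(-171 + 138)) = (-26*19)*(-15 - 1*(-13)) + 1/(205362 + (111 - 305)*(-171 + 138)) = -494*(-15 + 13) + 1/(205362 - 194*(-33)) = -494*(-2) + 1/(205362 + 6402) = 988 + 1/211764 = 209222833/211764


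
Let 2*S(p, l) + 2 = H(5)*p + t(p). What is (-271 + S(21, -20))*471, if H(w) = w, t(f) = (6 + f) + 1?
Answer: -193581/2 ≈ -96791.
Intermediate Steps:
t(f) = 7 + f
S(p, l) = 5/2 + 3*p (S(p, l) = -1 + (5*p + (7 + p))/2 = -1 + (7 + 6*p)/2 = -1 + (7/2 + 3*p) = 5/2 + 3*p)
(-271 + S(21, -20))*471 = (-271 + (5/2 + 3*21))*471 = (-271 + (5/2 + 63))*471 = (-271 + 131/2)*471 = -411/2*471 = -193581/2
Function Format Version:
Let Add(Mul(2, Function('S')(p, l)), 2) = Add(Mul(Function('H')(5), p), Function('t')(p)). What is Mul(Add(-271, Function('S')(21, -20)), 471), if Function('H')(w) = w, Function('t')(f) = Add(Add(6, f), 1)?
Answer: Rational(-193581, 2) ≈ -96791.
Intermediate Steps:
Function('t')(f) = Add(7, f)
Function('S')(p, l) = Add(Rational(5, 2), Mul(3, p)) (Function('S')(p, l) = Add(-1, Mul(Rational(1, 2), Add(Mul(5, p), Add(7, p)))) = Add(-1, Mul(Rational(1, 2), Add(7, Mul(6, p)))) = Add(-1, Add(Rational(7, 2), Mul(3, p))) = Add(Rational(5, 2), Mul(3, p)))
Mul(Add(-271, Function('S')(21, -20)), 471) = Mul(Add(-271, Add(Rational(5, 2), Mul(3, 21))), 471) = Mul(Add(-271, Add(Rational(5, 2), 63)), 471) = Mul(Add(-271, Rational(131, 2)), 471) = Mul(Rational(-411, 2), 471) = Rational(-193581, 2)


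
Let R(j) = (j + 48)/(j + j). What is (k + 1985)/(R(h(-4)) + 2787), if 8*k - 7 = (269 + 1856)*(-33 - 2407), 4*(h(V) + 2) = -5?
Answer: -67198469/289132 ≈ -232.41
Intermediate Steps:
h(V) = -13/4 (h(V) = -2 + (¼)*(-5) = -2 - 5/4 = -13/4)
k = -5184993/8 (k = 7/8 + ((269 + 1856)*(-33 - 2407))/8 = 7/8 + (2125*(-2440))/8 = 7/8 + (⅛)*(-5185000) = 7/8 - 648125 = -5184993/8 ≈ -6.4812e+5)
R(j) = (48 + j)/(2*j) (R(j) = (48 + j)/((2*j)) = (48 + j)*(1/(2*j)) = (48 + j)/(2*j))
(k + 1985)/(R(h(-4)) + 2787) = (-5184993/8 + 1985)/((48 - 13/4)/(2*(-13/4)) + 2787) = -5169113/(8*((½)*(-4/13)*(179/4) + 2787)) = -5169113/(8*(-179/26 + 2787)) = -5169113/(8*72283/26) = -5169113/8*26/72283 = -67198469/289132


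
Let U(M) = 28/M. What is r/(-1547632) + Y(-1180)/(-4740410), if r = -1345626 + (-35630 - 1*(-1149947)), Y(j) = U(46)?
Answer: 12609733378511/84368717404880 ≈ 0.14946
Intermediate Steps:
Y(j) = 14/23 (Y(j) = 28/46 = 28*(1/46) = 14/23)
r = -231309 (r = -1345626 + (-35630 + 1149947) = -1345626 + 1114317 = -231309)
r/(-1547632) + Y(-1180)/(-4740410) = -231309/(-1547632) + (14/23)/(-4740410) = -231309*(-1/1547632) + (14/23)*(-1/4740410) = 231309/1547632 - 7/54514715 = 12609733378511/84368717404880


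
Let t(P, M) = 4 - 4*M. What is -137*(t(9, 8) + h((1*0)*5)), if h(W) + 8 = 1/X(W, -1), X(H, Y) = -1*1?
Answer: 5069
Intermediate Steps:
X(H, Y) = -1
h(W) = -9 (h(W) = -8 + 1/(-1) = -8 - 1 = -9)
-137*(t(9, 8) + h((1*0)*5)) = -137*((4 - 4*8) - 9) = -137*((4 - 32) - 9) = -137*(-28 - 9) = -137*(-37) = 5069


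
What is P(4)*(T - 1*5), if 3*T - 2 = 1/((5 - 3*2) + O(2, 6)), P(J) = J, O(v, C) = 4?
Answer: -152/9 ≈ -16.889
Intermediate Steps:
T = 7/9 (T = ⅔ + 1/(3*((5 - 3*2) + 4)) = ⅔ + 1/(3*((5 - 1*6) + 4)) = ⅔ + 1/(3*((5 - 6) + 4)) = ⅔ + 1/(3*(-1 + 4)) = ⅔ + (⅓)/3 = ⅔ + (⅓)*(⅓) = ⅔ + ⅑ = 7/9 ≈ 0.77778)
P(4)*(T - 1*5) = 4*(7/9 - 1*5) = 4*(7/9 - 5) = 4*(-38/9) = -152/9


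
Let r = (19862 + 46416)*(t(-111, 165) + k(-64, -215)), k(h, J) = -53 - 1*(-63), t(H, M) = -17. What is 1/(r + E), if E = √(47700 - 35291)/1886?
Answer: -1650254066216/765628773004635927 - 1886*√12409/765628773004635927 ≈ -2.1554e-6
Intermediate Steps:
k(h, J) = 10 (k(h, J) = -53 + 63 = 10)
E = √12409/1886 (E = √12409*(1/1886) = √12409/1886 ≈ 0.059065)
r = -463946 (r = (19862 + 46416)*(-17 + 10) = 66278*(-7) = -463946)
1/(r + E) = 1/(-463946 + √12409/1886)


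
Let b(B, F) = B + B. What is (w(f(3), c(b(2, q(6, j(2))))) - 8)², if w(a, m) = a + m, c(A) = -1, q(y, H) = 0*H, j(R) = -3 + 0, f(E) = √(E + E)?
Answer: (9 - √6)² ≈ 42.909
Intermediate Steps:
f(E) = √2*√E (f(E) = √(2*E) = √2*√E)
j(R) = -3
q(y, H) = 0
b(B, F) = 2*B
(w(f(3), c(b(2, q(6, j(2))))) - 8)² = ((√2*√3 - 1) - 8)² = ((√6 - 1) - 8)² = ((-1 + √6) - 8)² = (-9 + √6)²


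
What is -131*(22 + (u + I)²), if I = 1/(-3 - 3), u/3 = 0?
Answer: -103883/36 ≈ -2885.6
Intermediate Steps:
u = 0 (u = 3*0 = 0)
I = -⅙ (I = 1/(-6) = -⅙ ≈ -0.16667)
-131*(22 + (u + I)²) = -131*(22 + (0 - ⅙)²) = -131*(22 + (-⅙)²) = -131*(22 + 1/36) = -131*793/36 = -103883/36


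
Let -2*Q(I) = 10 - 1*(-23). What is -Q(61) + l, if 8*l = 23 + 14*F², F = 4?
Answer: 379/8 ≈ 47.375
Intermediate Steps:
Q(I) = -33/2 (Q(I) = -(10 - 1*(-23))/2 = -(10 + 23)/2 = -½*33 = -33/2)
l = 247/8 (l = (23 + 14*4²)/8 = (23 + 14*16)/8 = (23 + 224)/8 = (⅛)*247 = 247/8 ≈ 30.875)
-Q(61) + l = -1*(-33/2) + 247/8 = 33/2 + 247/8 = 379/8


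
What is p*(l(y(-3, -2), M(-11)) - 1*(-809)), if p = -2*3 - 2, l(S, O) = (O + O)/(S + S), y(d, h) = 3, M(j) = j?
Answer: -19328/3 ≈ -6442.7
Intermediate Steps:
l(S, O) = O/S (l(S, O) = (2*O)/((2*S)) = (2*O)*(1/(2*S)) = O/S)
p = -8 (p = -6 - 2 = -8)
p*(l(y(-3, -2), M(-11)) - 1*(-809)) = -8*(-11/3 - 1*(-809)) = -8*(-11*1/3 + 809) = -8*(-11/3 + 809) = -8*2416/3 = -19328/3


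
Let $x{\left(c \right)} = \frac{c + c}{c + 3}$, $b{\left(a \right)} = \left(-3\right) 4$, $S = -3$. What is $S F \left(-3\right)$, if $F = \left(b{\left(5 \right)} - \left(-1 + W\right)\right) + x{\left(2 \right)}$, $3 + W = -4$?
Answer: $- \frac{144}{5} \approx -28.8$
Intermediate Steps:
$b{\left(a \right)} = -12$
$W = -7$ ($W = -3 - 4 = -7$)
$x{\left(c \right)} = \frac{2 c}{3 + c}$
$F = - \frac{16}{5}$ ($F = \left(-12 + \left(1 - -7\right)\right) + 2 \cdot 2 \frac{1}{3 + 2} = \left(-12 + \left(1 + 7\right)\right) + 2 \cdot 2 \cdot \frac{1}{5} = \left(-12 + 8\right) + 2 \cdot 2 \cdot \frac{1}{5} = -4 + \frac{4}{5} = - \frac{16}{5} \approx -3.2$)
$S F \left(-3\right) = \left(-3\right) \left(- \frac{16}{5}\right) \left(-3\right) = \frac{48}{5} \left(-3\right) = - \frac{144}{5}$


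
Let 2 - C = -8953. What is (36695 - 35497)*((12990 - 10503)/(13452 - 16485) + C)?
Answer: 10845105848/1011 ≈ 1.0727e+7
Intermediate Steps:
C = 8955 (C = 2 - 1*(-8953) = 2 + 8953 = 8955)
(36695 - 35497)*((12990 - 10503)/(13452 - 16485) + C) = (36695 - 35497)*((12990 - 10503)/(13452 - 16485) + 8955) = 1198*(2487/(-3033) + 8955) = 1198*(2487*(-1/3033) + 8955) = 1198*(-829/1011 + 8955) = 1198*(9052676/1011) = 10845105848/1011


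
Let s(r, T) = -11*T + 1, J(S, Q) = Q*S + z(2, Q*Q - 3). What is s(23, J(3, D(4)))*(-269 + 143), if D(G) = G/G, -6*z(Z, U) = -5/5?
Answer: 4263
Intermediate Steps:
z(Z, U) = ⅙ (z(Z, U) = -(-5)/(6*5) = -⅙*(-1) = ⅙)
D(G) = 1
J(S, Q) = ⅙ + Q*S (J(S, Q) = Q*S + ⅙ = ⅙ + Q*S)
s(r, T) = 1 - 11*T
s(23, J(3, D(4)))*(-269 + 143) = (1 - 11*(⅙ + 1*3))*(-269 + 143) = (1 - 11*(⅙ + 3))*(-126) = (1 - 11*19/6)*(-126) = (1 - 209/6)*(-126) = -203/6*(-126) = 4263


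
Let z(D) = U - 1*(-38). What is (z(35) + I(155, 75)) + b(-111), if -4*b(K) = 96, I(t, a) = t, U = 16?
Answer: 185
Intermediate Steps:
z(D) = 54 (z(D) = 16 - 1*(-38) = 16 + 38 = 54)
b(K) = -24 (b(K) = -¼*96 = -24)
(z(35) + I(155, 75)) + b(-111) = (54 + 155) - 24 = 209 - 24 = 185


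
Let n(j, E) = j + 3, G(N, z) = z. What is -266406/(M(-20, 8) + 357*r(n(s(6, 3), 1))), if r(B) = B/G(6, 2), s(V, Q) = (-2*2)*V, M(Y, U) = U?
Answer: 532812/7481 ≈ 71.222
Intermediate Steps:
s(V, Q) = -4*V
n(j, E) = 3 + j
r(B) = B/2
-266406/(M(-20, 8) + 357*r(n(s(6, 3), 1))) = -266406/(8 + 357*((3 - 4*6)/2)) = -266406/(8 + 357*((3 - 24)/2)) = -266406/(8 + 357*((½)*(-21))) = -266406/(8 + 357*(-21/2)) = -266406/(8 - 7497/2) = -266406/(-7481/2) = -266406*(-2/7481) = 532812/7481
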